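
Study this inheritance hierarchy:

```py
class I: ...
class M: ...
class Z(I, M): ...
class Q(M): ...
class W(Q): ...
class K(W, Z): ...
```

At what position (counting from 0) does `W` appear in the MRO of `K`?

1

L[K] = K + merge(L[W], L[Z], [W Z])
  take W:  [W Q M object] + [Z I M object] + [W Z]
  take Q:  [Q M object] + [Z I M object] + [Z]
  take Z:  [M object] + [Z I M object] + [Z]
  take I:  [M object] + [I M object]
  take M:  [M object] + [M object]
  take object:  [object] + [object]
MRO: K W Q Z I M object
W sits at index 1.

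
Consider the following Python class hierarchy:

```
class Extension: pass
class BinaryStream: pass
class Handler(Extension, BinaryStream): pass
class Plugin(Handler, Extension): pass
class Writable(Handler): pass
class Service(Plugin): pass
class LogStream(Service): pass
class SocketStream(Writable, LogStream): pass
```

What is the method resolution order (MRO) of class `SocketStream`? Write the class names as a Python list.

[SocketStream, Writable, LogStream, Service, Plugin, Handler, Extension, BinaryStream, object]

L[SocketStream] = SocketStream + merge(L[Writable], L[LogStream], [Writable LogStream])
  take Writable:  [Writable Handler Extension BinaryStream object] + [LogStream Service Plugin Handler Extension BinaryStream object] + [Writable LogStream]
  take LogStream:  [Handler Extension BinaryStream object] + [LogStream Service Plugin Handler Extension BinaryStream object] + [LogStream]
  take Service:  [Handler Extension BinaryStream object] + [Service Plugin Handler Extension BinaryStream object]
  take Plugin:  [Handler Extension BinaryStream object] + [Plugin Handler Extension BinaryStream object]
  take Handler:  [Handler Extension BinaryStream object] + [Handler Extension BinaryStream object]
  take Extension:  [Extension BinaryStream object] + [Extension BinaryStream object]
  take BinaryStream:  [BinaryStream object] + [BinaryStream object]
  take object:  [object] + [object]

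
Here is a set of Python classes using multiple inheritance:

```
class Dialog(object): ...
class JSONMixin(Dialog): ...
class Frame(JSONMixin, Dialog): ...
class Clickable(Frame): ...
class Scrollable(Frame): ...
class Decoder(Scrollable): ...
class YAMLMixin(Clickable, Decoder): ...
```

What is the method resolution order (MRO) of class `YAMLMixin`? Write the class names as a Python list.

L[YAMLMixin] = YAMLMixin + merge(L[Clickable], L[Decoder], [Clickable Decoder])
  take Clickable:  [Clickable Frame JSONMixin Dialog object] + [Decoder Scrollable Frame JSONMixin Dialog object] + [Clickable Decoder]
  take Decoder:  [Frame JSONMixin Dialog object] + [Decoder Scrollable Frame JSONMixin Dialog object] + [Decoder]
  take Scrollable:  [Frame JSONMixin Dialog object] + [Scrollable Frame JSONMixin Dialog object]
  take Frame:  [Frame JSONMixin Dialog object] + [Frame JSONMixin Dialog object]
  take JSONMixin:  [JSONMixin Dialog object] + [JSONMixin Dialog object]
  take Dialog:  [Dialog object] + [Dialog object]
  take object:  [object] + [object]

[YAMLMixin, Clickable, Decoder, Scrollable, Frame, JSONMixin, Dialog, object]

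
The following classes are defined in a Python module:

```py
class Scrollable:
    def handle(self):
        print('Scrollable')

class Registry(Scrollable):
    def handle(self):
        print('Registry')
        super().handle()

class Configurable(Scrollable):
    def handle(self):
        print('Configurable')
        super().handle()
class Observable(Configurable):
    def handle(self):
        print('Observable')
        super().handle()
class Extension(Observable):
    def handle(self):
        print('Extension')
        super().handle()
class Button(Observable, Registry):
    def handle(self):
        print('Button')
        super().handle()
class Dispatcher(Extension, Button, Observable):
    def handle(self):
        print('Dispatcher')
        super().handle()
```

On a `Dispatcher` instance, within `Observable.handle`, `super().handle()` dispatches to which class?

Configurable

L[Dispatcher] = Dispatcher + merge(L[Extension], L[Button], L[Observable], [Extension Button Observable])
  take Extension:  [Extension Observable Configurable Scrollable object] + [Button Observable Configurable Registry Scrollable object] + [Observable Configurable Scrollable object] + [Extension Button Observable]
  take Button:  [Observable Configurable Scrollable object] + [Button Observable Configurable Registry Scrollable object] + [Observable Configurable Scrollable object] + [Button Observable]
  take Observable:  [Observable Configurable Scrollable object] + [Observable Configurable Registry Scrollable object] + [Observable Configurable Scrollable object] + [Observable]
  take Configurable:  [Configurable Scrollable object] + [Configurable Registry Scrollable object] + [Configurable Scrollable object]
  take Registry:  [Scrollable object] + [Registry Scrollable object] + [Scrollable object]
  take Scrollable:  [Scrollable object] + [Scrollable object] + [Scrollable object]
  take object:  [object] + [object] + [object]
MRO: Dispatcher Extension Button Observable Configurable Registry Scrollable object
super() in Observable.handle on a Dispatcher instance goes to the class after Observable in Dispatcher's MRO: Configurable.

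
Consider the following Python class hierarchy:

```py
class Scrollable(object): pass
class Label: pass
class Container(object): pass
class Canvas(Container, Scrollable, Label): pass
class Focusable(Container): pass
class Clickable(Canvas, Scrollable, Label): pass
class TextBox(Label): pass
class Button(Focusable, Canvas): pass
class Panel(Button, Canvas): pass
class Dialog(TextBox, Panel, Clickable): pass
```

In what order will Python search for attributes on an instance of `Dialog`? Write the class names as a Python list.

[Dialog, TextBox, Panel, Button, Focusable, Clickable, Canvas, Container, Scrollable, Label, object]

L[Dialog] = Dialog + merge(L[TextBox], L[Panel], L[Clickable], [TextBox Panel Clickable])
  take TextBox:  [TextBox Label object] + [Panel Button Focusable Canvas Container Scrollable Label object] + [Clickable Canvas Container Scrollable Label object] + [TextBox Panel Clickable]
  take Panel:  [Label object] + [Panel Button Focusable Canvas Container Scrollable Label object] + [Clickable Canvas Container Scrollable Label object] + [Panel Clickable]
  take Button:  [Label object] + [Button Focusable Canvas Container Scrollable Label object] + [Clickable Canvas Container Scrollable Label object] + [Clickable]
  take Focusable:  [Label object] + [Focusable Canvas Container Scrollable Label object] + [Clickable Canvas Container Scrollable Label object] + [Clickable]
  take Clickable:  [Label object] + [Canvas Container Scrollable Label object] + [Clickable Canvas Container Scrollable Label object] + [Clickable]
  take Canvas:  [Label object] + [Canvas Container Scrollable Label object] + [Canvas Container Scrollable Label object]
  take Container:  [Label object] + [Container Scrollable Label object] + [Container Scrollable Label object]
  take Scrollable:  [Label object] + [Scrollable Label object] + [Scrollable Label object]
  take Label:  [Label object] + [Label object] + [Label object]
  take object:  [object] + [object] + [object]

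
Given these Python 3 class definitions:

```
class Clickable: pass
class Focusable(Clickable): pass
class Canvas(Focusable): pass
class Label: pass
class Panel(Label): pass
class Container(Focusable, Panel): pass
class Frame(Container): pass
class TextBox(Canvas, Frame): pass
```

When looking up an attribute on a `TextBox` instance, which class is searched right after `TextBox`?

Canvas

L[TextBox] = TextBox + merge(L[Canvas], L[Frame], [Canvas Frame])
  take Canvas:  [Canvas Focusable Clickable object] + [Frame Container Focusable Clickable Panel Label object] + [Canvas Frame]
  take Frame:  [Focusable Clickable object] + [Frame Container Focusable Clickable Panel Label object] + [Frame]
  take Container:  [Focusable Clickable object] + [Container Focusable Clickable Panel Label object]
  take Focusable:  [Focusable Clickable object] + [Focusable Clickable Panel Label object]
  take Clickable:  [Clickable object] + [Clickable Panel Label object]
  take Panel:  [object] + [Panel Label object]
  take Label:  [object] + [Label object]
  take object:  [object] + [object]
MRO: TextBox Canvas Frame Container Focusable Clickable Panel Label object
TextBox is at position 0; next is Canvas.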